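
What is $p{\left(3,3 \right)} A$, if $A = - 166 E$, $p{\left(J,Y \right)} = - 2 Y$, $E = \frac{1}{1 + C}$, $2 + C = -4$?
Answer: $- \frac{996}{5} \approx -199.2$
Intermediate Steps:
$C = -6$ ($C = -2 - 4 = -6$)
$E = - \frac{1}{5}$ ($E = \frac{1}{1 - 6} = \frac{1}{-5} = - \frac{1}{5} \approx -0.2$)
$A = \frac{166}{5}$ ($A = \left(-166\right) \left(- \frac{1}{5}\right) = \frac{166}{5} \approx 33.2$)
$p{\left(3,3 \right)} A = \left(-2\right) 3 \cdot \frac{166}{5} = \left(-6\right) \frac{166}{5} = - \frac{996}{5}$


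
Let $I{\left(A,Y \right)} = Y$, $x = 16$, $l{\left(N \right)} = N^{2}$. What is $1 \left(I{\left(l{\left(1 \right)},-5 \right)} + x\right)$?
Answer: $11$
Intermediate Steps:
$1 \left(I{\left(l{\left(1 \right)},-5 \right)} + x\right) = 1 \left(-5 + 16\right) = 1 \cdot 11 = 11$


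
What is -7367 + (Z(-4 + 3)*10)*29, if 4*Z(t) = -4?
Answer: -7657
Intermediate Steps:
Z(t) = -1 (Z(t) = (¼)*(-4) = -1)
-7367 + (Z(-4 + 3)*10)*29 = -7367 - 1*10*29 = -7367 - 10*29 = -7367 - 290 = -7657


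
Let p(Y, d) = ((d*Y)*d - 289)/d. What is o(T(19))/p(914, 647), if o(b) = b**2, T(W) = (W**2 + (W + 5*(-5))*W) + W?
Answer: 45779132/382608337 ≈ 0.11965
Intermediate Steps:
T(W) = W + W**2 + W*(-25 + W) (T(W) = (W**2 + (W - 25)*W) + W = (W**2 + (-25 + W)*W) + W = (W**2 + W*(-25 + W)) + W = W + W**2 + W*(-25 + W))
p(Y, d) = (-289 + Y*d**2)/d (p(Y, d) = ((Y*d)*d - 289)/d = (Y*d**2 - 289)/d = (-289 + Y*d**2)/d)
o(T(19))/p(914, 647) = (2*19*(-12 + 19))**2/(-289/647 + 914*647) = (2*19*7)**2/(-289*1/647 + 591358) = 266**2/(-289/647 + 591358) = 70756/(382608337/647) = 70756*(647/382608337) = 45779132/382608337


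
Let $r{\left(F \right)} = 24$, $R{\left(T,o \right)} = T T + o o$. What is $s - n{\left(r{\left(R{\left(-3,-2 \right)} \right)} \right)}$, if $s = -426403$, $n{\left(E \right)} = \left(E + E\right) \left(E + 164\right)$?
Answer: $-435427$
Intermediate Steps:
$R{\left(T,o \right)} = T^{2} + o^{2}$
$n{\left(E \right)} = 2 E \left(164 + E\right)$
$s - n{\left(r{\left(R{\left(-3,-2 \right)} \right)} \right)} = -426403 - 2 \cdot 24 \left(164 + 24\right) = -426403 - 2 \cdot 24 \cdot 188 = -426403 - 9024 = -435427$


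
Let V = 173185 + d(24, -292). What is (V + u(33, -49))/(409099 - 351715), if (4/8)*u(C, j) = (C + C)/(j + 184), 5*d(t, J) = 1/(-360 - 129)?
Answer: 158789893/52613955 ≈ 3.0180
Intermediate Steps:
d(t, J) = -1/2445 (d(t, J) = 1/(5*(-360 - 129)) = (1/5)/(-489) = (1/5)*(-1/489) = -1/2445)
u(C, j) = 4*C/(184 + j) (u(C, j) = 2*((C + C)/(j + 184)) = 2*((2*C)/(184 + j)) = 2*(2*C/(184 + j)) = 4*C/(184 + j))
V = 423437324/2445 (V = 173185 - 1/2445 = 423437324/2445 ≈ 1.7319e+5)
(V + u(33, -49))/(409099 - 351715) = (423437324/2445 + 4*33/(184 - 49))/(409099 - 351715) = (423437324/2445 + 4*33/135)/57384 = (423437324/2445 + 4*33*(1/135))*(1/57384) = (423437324/2445 + 44/45)*(1/57384) = (1270319144/7335)*(1/57384) = 158789893/52613955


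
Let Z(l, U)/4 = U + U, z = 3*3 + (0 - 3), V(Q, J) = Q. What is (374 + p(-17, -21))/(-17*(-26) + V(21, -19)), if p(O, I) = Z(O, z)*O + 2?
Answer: -440/463 ≈ -0.95032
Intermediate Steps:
z = 6 (z = 9 - 3 = 6)
Z(l, U) = 8*U (Z(l, U) = 4*(U + U) = 4*(2*U) = 8*U)
p(O, I) = 2 + 48*O (p(O, I) = (8*6)*O + 2 = 48*O + 2 = 2 + 48*O)
(374 + p(-17, -21))/(-17*(-26) + V(21, -19)) = (374 + (2 + 48*(-17)))/(-17*(-26) + 21) = (374 + (2 - 816))/(442 + 21) = (374 - 814)/463 = -440*1/463 = -440/463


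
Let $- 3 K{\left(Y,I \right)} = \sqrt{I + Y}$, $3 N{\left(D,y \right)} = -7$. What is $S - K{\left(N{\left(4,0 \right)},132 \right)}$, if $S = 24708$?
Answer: $24708 + \frac{\sqrt{1167}}{9} \approx 24712.0$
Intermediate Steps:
$N{\left(D,y \right)} = - \frac{7}{3}$ ($N{\left(D,y \right)} = \frac{1}{3} \left(-7\right) = - \frac{7}{3}$)
$K{\left(Y,I \right)} = - \frac{\sqrt{I + Y}}{3}$
$S - K{\left(N{\left(4,0 \right)},132 \right)} = 24708 - - \frac{\sqrt{132 - \frac{7}{3}}}{3} = 24708 - - \frac{\sqrt{\frac{389}{3}}}{3} = 24708 - - \frac{\frac{1}{3} \sqrt{1167}}{3} = 24708 - - \frac{\sqrt{1167}}{9} = 24708 + \frac{\sqrt{1167}}{9}$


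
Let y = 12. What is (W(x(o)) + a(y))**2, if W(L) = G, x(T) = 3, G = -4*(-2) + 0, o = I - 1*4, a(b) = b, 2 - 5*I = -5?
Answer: 400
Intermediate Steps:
I = 7/5 (I = 2/5 - 1/5*(-5) = 2/5 + 1 = 7/5 ≈ 1.4000)
o = -13/5 (o = 7/5 - 1*4 = 7/5 - 4 = -13/5 ≈ -2.6000)
G = 8 (G = 8 + 0 = 8)
W(L) = 8
(W(x(o)) + a(y))**2 = (8 + 12)**2 = 20**2 = 400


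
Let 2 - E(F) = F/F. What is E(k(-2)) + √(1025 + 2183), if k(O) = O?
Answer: 1 + 2*√802 ≈ 57.639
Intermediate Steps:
E(F) = 1 (E(F) = 2 - F/F = 2 - 1*1 = 2 - 1 = 1)
E(k(-2)) + √(1025 + 2183) = 1 + √(1025 + 2183) = 1 + √3208 = 1 + 2*√802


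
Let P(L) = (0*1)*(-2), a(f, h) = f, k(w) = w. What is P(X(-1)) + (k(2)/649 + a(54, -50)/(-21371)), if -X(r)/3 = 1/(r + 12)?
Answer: 7696/13869779 ≈ 0.00055488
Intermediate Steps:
X(r) = -3/(12 + r) (X(r) = -3/(r + 12) = -3/(12 + r))
P(L) = 0 (P(L) = 0*(-2) = 0)
P(X(-1)) + (k(2)/649 + a(54, -50)/(-21371)) = 0 + (2/649 + 54/(-21371)) = 0 + (2*(1/649) + 54*(-1/21371)) = 0 + (2/649 - 54/21371) = 0 + 7696/13869779 = 7696/13869779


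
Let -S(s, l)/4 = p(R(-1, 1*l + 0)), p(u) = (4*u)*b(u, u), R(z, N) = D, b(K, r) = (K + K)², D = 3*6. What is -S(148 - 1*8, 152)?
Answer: 373248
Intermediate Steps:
D = 18
b(K, r) = 4*K² (b(K, r) = (2*K)² = 4*K²)
R(z, N) = 18
p(u) = 16*u³ (p(u) = (4*u)*(4*u²) = 16*u³)
S(s, l) = -373248 (S(s, l) = -64*18³ = -64*5832 = -4*93312 = -373248)
-S(148 - 1*8, 152) = -1*(-373248) = 373248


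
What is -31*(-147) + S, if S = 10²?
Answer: 4657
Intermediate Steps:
S = 100
-31*(-147) + S = -31*(-147) + 100 = 4557 + 100 = 4657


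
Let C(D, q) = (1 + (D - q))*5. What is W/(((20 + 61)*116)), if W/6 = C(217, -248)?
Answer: 1165/783 ≈ 1.4879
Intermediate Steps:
C(D, q) = 5 - 5*q + 5*D (C(D, q) = (1 + D - q)*5 = 5 - 5*q + 5*D)
W = 13980 (W = 6*(5 - 5*(-248) + 5*217) = 6*(5 + 1240 + 1085) = 6*2330 = 13980)
W/(((20 + 61)*116)) = 13980/(((20 + 61)*116)) = 13980/((81*116)) = 13980/9396 = 13980*(1/9396) = 1165/783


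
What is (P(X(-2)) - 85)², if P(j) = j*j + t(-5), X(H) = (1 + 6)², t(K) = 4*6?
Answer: 5475600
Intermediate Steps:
t(K) = 24
X(H) = 49 (X(H) = 7² = 49)
P(j) = 24 + j² (P(j) = j*j + 24 = j² + 24 = 24 + j²)
(P(X(-2)) - 85)² = ((24 + 49²) - 85)² = ((24 + 2401) - 85)² = (2425 - 85)² = 2340² = 5475600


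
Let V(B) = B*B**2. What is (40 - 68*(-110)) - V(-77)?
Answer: 464053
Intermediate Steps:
V(B) = B**3
(40 - 68*(-110)) - V(-77) = (40 - 68*(-110)) - 1*(-77)**3 = (40 + 7480) - 1*(-456533) = 7520 + 456533 = 464053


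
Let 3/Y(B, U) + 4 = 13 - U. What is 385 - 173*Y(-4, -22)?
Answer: 11416/31 ≈ 368.26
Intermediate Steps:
Y(B, U) = 3/(9 - U) (Y(B, U) = 3/(-4 + (13 - U)) = 3/(9 - U))
385 - 173*Y(-4, -22) = 385 - (-519)/(-9 - 22) = 385 - (-519)/(-31) = 385 - (-519)*(-1)/31 = 385 - 173*3/31 = 385 - 519/31 = 11416/31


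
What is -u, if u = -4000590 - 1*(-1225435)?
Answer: 2775155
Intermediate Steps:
u = -2775155 (u = -4000590 + 1225435 = -2775155)
-u = -1*(-2775155) = 2775155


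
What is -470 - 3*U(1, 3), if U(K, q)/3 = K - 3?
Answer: -452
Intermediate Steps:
U(K, q) = -9 + 3*K (U(K, q) = 3*(K - 3) = 3*(-3 + K) = -9 + 3*K)
-470 - 3*U(1, 3) = -470 - 3*(-9 + 3*1) = -470 - 3*(-9 + 3) = -470 - 3*(-6) = -470 - 1*(-18) = -470 + 18 = -452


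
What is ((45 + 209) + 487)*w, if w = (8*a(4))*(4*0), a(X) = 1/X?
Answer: 0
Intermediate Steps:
w = 0 (w = (8/4)*(4*0) = (8*(1/4))*0 = 2*0 = 0)
((45 + 209) + 487)*w = ((45 + 209) + 487)*0 = (254 + 487)*0 = 741*0 = 0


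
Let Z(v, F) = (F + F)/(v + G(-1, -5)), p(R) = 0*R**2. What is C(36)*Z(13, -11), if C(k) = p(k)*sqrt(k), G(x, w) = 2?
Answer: 0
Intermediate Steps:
p(R) = 0
C(k) = 0 (C(k) = 0*sqrt(k) = 0)
Z(v, F) = 2*F/(2 + v) (Z(v, F) = (F + F)/(v + 2) = (2*F)/(2 + v) = 2*F/(2 + v))
C(36)*Z(13, -11) = 0*(2*(-11)/(2 + 13)) = 0*(2*(-11)/15) = 0*(2*(-11)*(1/15)) = 0*(-22/15) = 0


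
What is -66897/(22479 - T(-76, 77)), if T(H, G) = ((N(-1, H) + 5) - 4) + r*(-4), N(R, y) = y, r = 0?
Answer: -7433/2506 ≈ -2.9661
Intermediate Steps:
T(H, G) = 1 + H (T(H, G) = ((H + 5) - 4) + 0*(-4) = ((5 + H) - 4) + 0 = (1 + H) + 0 = 1 + H)
-66897/(22479 - T(-76, 77)) = -66897/(22479 - (1 - 76)) = -66897/(22479 - 1*(-75)) = -66897/(22479 + 75) = -66897/22554 = -66897*1/22554 = -7433/2506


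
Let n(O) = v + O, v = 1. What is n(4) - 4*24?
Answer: -91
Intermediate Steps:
n(O) = 1 + O
n(4) - 4*24 = (1 + 4) - 4*24 = 5 - 96 = -91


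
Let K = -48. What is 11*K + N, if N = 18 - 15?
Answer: -525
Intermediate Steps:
N = 3
11*K + N = 11*(-48) + 3 = -528 + 3 = -525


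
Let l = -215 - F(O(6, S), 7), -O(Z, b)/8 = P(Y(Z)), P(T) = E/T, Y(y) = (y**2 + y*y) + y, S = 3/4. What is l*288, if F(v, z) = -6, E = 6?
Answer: -60192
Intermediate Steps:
S = 3/4 (S = 3*(1/4) = 3/4 ≈ 0.75000)
Y(y) = y + 2*y**2 (Y(y) = (y**2 + y**2) + y = 2*y**2 + y = y + 2*y**2)
P(T) = 6/T
O(Z, b) = -48/(Z*(1 + 2*Z))
l = -209 (l = -215 - 1*(-6) = -215 + 6 = -209)
l*288 = -209*288 = -60192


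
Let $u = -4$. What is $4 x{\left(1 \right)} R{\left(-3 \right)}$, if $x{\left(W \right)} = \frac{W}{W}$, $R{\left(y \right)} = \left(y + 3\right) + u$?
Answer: $-16$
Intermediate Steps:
$R{\left(y \right)} = -1 + y$ ($R{\left(y \right)} = \left(y + 3\right) - 4 = \left(3 + y\right) - 4 = -1 + y$)
$x{\left(W \right)} = 1$
$4 x{\left(1 \right)} R{\left(-3 \right)} = 4 \cdot 1 \left(-1 - 3\right) = 4 \left(-4\right) = -16$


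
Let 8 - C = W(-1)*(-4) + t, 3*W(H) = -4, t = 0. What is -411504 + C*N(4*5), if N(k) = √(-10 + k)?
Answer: -411504 + 8*√10/3 ≈ -4.1150e+5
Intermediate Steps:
W(H) = -4/3 (W(H) = (⅓)*(-4) = -4/3)
C = 8/3 (C = 8 - (-4/3*(-4) + 0) = 8 - (16/3 + 0) = 8 - 1*16/3 = 8 - 16/3 = 8/3 ≈ 2.6667)
-411504 + C*N(4*5) = -411504 + 8*√(-10 + 4*5)/3 = -411504 + 8*√(-10 + 20)/3 = -411504 + 8*√10/3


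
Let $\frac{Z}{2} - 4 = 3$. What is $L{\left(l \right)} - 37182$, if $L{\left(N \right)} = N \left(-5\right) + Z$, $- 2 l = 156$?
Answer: $-36778$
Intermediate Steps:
$Z = 14$ ($Z = 8 + 2 \cdot 3 = 8 + 6 = 14$)
$l = -78$ ($l = \left(- \frac{1}{2}\right) 156 = -78$)
$L{\left(N \right)} = 14 - 5 N$ ($L{\left(N \right)} = N \left(-5\right) + 14 = - 5 N + 14 = 14 - 5 N$)
$L{\left(l \right)} - 37182 = \left(14 - -390\right) - 37182 = \left(14 + 390\right) - 37182 = 404 - 37182 = -36778$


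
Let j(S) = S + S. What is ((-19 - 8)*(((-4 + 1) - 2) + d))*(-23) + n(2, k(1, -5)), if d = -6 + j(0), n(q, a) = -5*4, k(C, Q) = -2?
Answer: -6851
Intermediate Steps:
j(S) = 2*S
n(q, a) = -20
d = -6 (d = -6 + 2*0 = -6 + 0 = -6)
((-19 - 8)*(((-4 + 1) - 2) + d))*(-23) + n(2, k(1, -5)) = ((-19 - 8)*(((-4 + 1) - 2) - 6))*(-23) - 20 = -27*((-3 - 2) - 6)*(-23) - 20 = -27*(-5 - 6)*(-23) - 20 = -27*(-11)*(-23) - 20 = 297*(-23) - 20 = -6831 - 20 = -6851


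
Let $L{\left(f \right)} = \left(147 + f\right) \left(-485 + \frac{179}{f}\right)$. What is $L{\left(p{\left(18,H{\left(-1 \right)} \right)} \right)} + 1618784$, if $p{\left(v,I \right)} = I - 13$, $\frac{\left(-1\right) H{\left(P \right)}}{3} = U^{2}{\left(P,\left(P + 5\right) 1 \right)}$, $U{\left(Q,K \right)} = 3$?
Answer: $\frac{62656407}{40} \approx 1.5664 \cdot 10^{6}$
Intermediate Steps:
$H{\left(P \right)} = -27$ ($H{\left(P \right)} = - 3 \cdot 3^{2} = \left(-3\right) 9 = -27$)
$p{\left(v,I \right)} = -13 + I$ ($p{\left(v,I \right)} = I - 13 = -13 + I$)
$L{\left(f \right)} = \left(-485 + \frac{179}{f}\right) \left(147 + f\right)$
$L{\left(p{\left(18,H{\left(-1 \right)} \right)} \right)} + 1618784 = \left(-71116 - 485 \left(-13 - 27\right) + \frac{26313}{-13 - 27}\right) + 1618784 = \left(-71116 - -19400 + \frac{26313}{-40}\right) + 1618784 = \left(-71116 + 19400 + 26313 \left(- \frac{1}{40}\right)\right) + 1618784 = \left(-71116 + 19400 - \frac{26313}{40}\right) + 1618784 = - \frac{2094953}{40} + 1618784 = \frac{62656407}{40}$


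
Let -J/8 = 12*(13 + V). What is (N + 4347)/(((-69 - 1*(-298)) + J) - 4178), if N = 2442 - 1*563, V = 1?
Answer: -6226/5293 ≈ -1.1763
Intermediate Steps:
J = -1344 (J = -96*(13 + 1) = -96*14 = -8*168 = -1344)
N = 1879 (N = 2442 - 563 = 1879)
(N + 4347)/(((-69 - 1*(-298)) + J) - 4178) = (1879 + 4347)/(((-69 - 1*(-298)) - 1344) - 4178) = 6226/(((-69 + 298) - 1344) - 4178) = 6226/((229 - 1344) - 4178) = 6226/(-1115 - 4178) = 6226/(-5293) = 6226*(-1/5293) = -6226/5293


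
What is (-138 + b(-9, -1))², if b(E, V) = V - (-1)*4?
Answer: 18225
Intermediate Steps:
b(E, V) = 4 + V (b(E, V) = V - 1*(-4) = V + 4 = 4 + V)
(-138 + b(-9, -1))² = (-138 + (4 - 1))² = (-138 + 3)² = (-135)² = 18225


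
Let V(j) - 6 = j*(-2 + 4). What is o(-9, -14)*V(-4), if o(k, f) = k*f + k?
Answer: -234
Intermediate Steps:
o(k, f) = k + f*k (o(k, f) = f*k + k = k + f*k)
V(j) = 6 + 2*j (V(j) = 6 + j*(-2 + 4) = 6 + j*2 = 6 + 2*j)
o(-9, -14)*V(-4) = (-9*(1 - 14))*(6 + 2*(-4)) = (-9*(-13))*(6 - 8) = 117*(-2) = -234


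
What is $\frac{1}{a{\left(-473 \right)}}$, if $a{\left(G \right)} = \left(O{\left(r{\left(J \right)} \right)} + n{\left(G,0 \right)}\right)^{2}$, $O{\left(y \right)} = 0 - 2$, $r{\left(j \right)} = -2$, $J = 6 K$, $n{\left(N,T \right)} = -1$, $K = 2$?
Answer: $\frac{1}{9} \approx 0.11111$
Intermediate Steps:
$J = 12$ ($J = 6 \cdot 2 = 12$)
$O{\left(y \right)} = -2$ ($O{\left(y \right)} = 0 - 2 = -2$)
$a{\left(G \right)} = 9$ ($a{\left(G \right)} = \left(-2 - 1\right)^{2} = \left(-3\right)^{2} = 9$)
$\frac{1}{a{\left(-473 \right)}} = \frac{1}{9}$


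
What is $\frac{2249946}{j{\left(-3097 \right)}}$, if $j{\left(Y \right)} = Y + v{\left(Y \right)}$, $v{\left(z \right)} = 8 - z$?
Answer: $\frac{1124973}{4} \approx 2.8124 \cdot 10^{5}$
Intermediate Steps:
$j{\left(Y \right)} = 8$ ($j{\left(Y \right)} = Y - \left(-8 + Y\right) = 8$)
$\frac{2249946}{j{\left(-3097 \right)}} = \frac{2249946}{8} = 2249946 \cdot \frac{1}{8} = \frac{1124973}{4}$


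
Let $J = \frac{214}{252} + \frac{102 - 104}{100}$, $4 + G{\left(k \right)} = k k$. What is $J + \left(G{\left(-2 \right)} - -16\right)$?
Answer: $\frac{26506}{1575} \approx 16.829$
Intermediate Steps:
$G{\left(k \right)} = -4 + k^{2}$ ($G{\left(k \right)} = -4 + k k = -4 + k^{2}$)
$J = \frac{1306}{1575}$ ($J = 214 \cdot \frac{1}{252} - \frac{1}{50} = \frac{107}{126} - \frac{1}{50} = \frac{1306}{1575} \approx 0.82921$)
$J + \left(G{\left(-2 \right)} - -16\right) = \frac{1306}{1575} - \left(-12 - 4\right) = \frac{1306}{1575} + \left(\left(-4 + 4\right) + 16\right) = \frac{1306}{1575} + \left(0 + 16\right) = \frac{1306}{1575} + 16 = \frac{26506}{1575}$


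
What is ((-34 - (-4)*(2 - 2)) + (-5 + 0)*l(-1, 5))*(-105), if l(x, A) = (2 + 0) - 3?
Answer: 3045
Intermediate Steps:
l(x, A) = -1 (l(x, A) = 2 - 3 = -1)
((-34 - (-4)*(2 - 2)) + (-5 + 0)*l(-1, 5))*(-105) = ((-34 - (-4)*(2 - 2)) + (-5 + 0)*(-1))*(-105) = ((-34 - (-4)*0) - 5*(-1))*(-105) = ((-34 - 1*0) + 5)*(-105) = ((-34 + 0) + 5)*(-105) = (-34 + 5)*(-105) = -29*(-105) = 3045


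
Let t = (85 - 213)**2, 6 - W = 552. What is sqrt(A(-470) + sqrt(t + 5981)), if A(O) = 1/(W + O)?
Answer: sqrt(-254 + 774192*sqrt(2485))/508 ≈ 12.229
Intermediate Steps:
W = -546 (W = 6 - 1*552 = 6 - 552 = -546)
A(O) = 1/(-546 + O)
t = 16384 (t = (-128)**2 = 16384)
sqrt(A(-470) + sqrt(t + 5981)) = sqrt(1/(-546 - 470) + sqrt(16384 + 5981)) = sqrt(1/(-1016) + sqrt(22365)) = sqrt(-1/1016 + 3*sqrt(2485))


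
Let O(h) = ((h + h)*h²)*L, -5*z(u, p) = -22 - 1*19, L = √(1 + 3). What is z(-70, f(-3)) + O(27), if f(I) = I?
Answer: 393701/5 ≈ 78740.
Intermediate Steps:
L = 2 (L = √4 = 2)
z(u, p) = 41/5 (z(u, p) = -(-22 - 1*19)/5 = -(-22 - 19)/5 = -⅕*(-41) = 41/5)
O(h) = 4*h³ (O(h) = ((h + h)*h²)*2 = ((2*h)*h²)*2 = (2*h³)*2 = 4*h³)
z(-70, f(-3)) + O(27) = 41/5 + 4*27³ = 41/5 + 4*19683 = 41/5 + 78732 = 393701/5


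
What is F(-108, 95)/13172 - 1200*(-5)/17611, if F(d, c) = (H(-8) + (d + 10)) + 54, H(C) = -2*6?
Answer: 19511446/57993023 ≈ 0.33644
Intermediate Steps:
H(C) = -12
F(d, c) = 52 + d (F(d, c) = (-12 + (d + 10)) + 54 = (-12 + (10 + d)) + 54 = (-2 + d) + 54 = 52 + d)
F(-108, 95)/13172 - 1200*(-5)/17611 = (52 - 108)/13172 - 1200*(-5)/17611 = -56*1/13172 + 6000*(1/17611) = -14/3293 + 6000/17611 = 19511446/57993023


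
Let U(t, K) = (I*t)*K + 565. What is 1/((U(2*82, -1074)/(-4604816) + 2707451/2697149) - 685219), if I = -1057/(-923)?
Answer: -881811115740464/604232807219047773919 ≈ -1.4594e-6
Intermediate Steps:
I = 1057/923 (I = -1057*(-1/923) = 1057/923 ≈ 1.1452)
U(t, K) = 565 + 1057*K*t/923 (U(t, K) = (1057*t/923)*K + 565 = 1057*K*t/923 + 565 = 565 + 1057*K*t/923)
1/((U(2*82, -1074)/(-4604816) + 2707451/2697149) - 685219) = 1/(((565 + (1057/923)*(-1074)*(2*82))/(-4604816) + 2707451/2697149) - 685219) = 1/(((565 + (1057/923)*(-1074)*164)*(-1/4604816) + 2707451*(1/2697149)) - 685219) = 1/(((565 - 186175752/923)*(-1/4604816) + 2707451/2697149) - 685219) = 1/((-185654257/923*(-1/4604816) + 2707451/2697149) - 685219) = 1/((185654257/4250245168 + 2707451/2697149) - 685219) = 1/(923697517227697/881811115740464 - 685219) = 1/(-604232807219047773919/881811115740464) = -881811115740464/604232807219047773919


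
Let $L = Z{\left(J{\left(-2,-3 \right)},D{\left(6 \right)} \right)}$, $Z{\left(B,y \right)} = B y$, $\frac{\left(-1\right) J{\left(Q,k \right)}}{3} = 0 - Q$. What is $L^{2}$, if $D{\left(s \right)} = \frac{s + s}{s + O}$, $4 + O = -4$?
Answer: $1296$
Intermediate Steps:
$J{\left(Q,k \right)} = 3 Q$ ($J{\left(Q,k \right)} = - 3 \left(0 - Q\right) = - 3 \left(- Q\right) = 3 Q$)
$O = -8$ ($O = -4 - 4 = -8$)
$D{\left(s \right)} = \frac{2 s}{-8 + s}$ ($D{\left(s \right)} = \frac{s + s}{s - 8} = \frac{2 s}{-8 + s}$)
$L = 36$ ($L = 3 \left(-2\right) 2 \cdot 6 \frac{1}{-8 + 6} = - 6 \cdot 2 \cdot 6 \frac{1}{-2} = - 6 \cdot 2 \cdot 6 \left(- \frac{1}{2}\right) = \left(-6\right) \left(-6\right) = 36$)
$L^{2} = 36^{2} = 1296$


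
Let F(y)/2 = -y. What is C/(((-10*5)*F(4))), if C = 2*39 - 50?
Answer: 7/100 ≈ 0.070000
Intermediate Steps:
F(y) = -2*y (F(y) = 2*(-y) = -2*y)
C = 28 (C = 78 - 50 = 28)
C/(((-10*5)*F(4))) = 28/(((-10*5)*(-2*4))) = 28/((-50*(-8))) = 28/400 = 28*(1/400) = 7/100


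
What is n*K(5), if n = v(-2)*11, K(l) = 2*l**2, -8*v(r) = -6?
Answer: 825/2 ≈ 412.50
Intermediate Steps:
v(r) = 3/4 (v(r) = -1/8*(-6) = 3/4)
n = 33/4 (n = (3/4)*11 = 33/4 ≈ 8.2500)
n*K(5) = 33*(2*5**2)/4 = 33*(2*25)/4 = (33/4)*50 = 825/2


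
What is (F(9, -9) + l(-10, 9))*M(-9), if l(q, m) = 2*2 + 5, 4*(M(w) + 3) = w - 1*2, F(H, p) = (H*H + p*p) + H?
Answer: -1035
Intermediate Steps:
F(H, p) = H + H² + p² (F(H, p) = (H² + p²) + H = H + H² + p²)
M(w) = -7/2 + w/4 (M(w) = -3 + (w - 1*2)/4 = -3 + (w - 2)/4 = -3 + (-2 + w)/4 = -3 + (-½ + w/4) = -7/2 + w/4)
l(q, m) = 9 (l(q, m) = 4 + 5 = 9)
(F(9, -9) + l(-10, 9))*M(-9) = ((9 + 9² + (-9)²) + 9)*(-7/2 + (¼)*(-9)) = ((9 + 81 + 81) + 9)*(-7/2 - 9/4) = (171 + 9)*(-23/4) = 180*(-23/4) = -1035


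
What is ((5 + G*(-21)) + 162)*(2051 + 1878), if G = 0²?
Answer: 656143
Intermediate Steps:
G = 0
((5 + G*(-21)) + 162)*(2051 + 1878) = ((5 + 0*(-21)) + 162)*(2051 + 1878) = ((5 + 0) + 162)*3929 = (5 + 162)*3929 = 167*3929 = 656143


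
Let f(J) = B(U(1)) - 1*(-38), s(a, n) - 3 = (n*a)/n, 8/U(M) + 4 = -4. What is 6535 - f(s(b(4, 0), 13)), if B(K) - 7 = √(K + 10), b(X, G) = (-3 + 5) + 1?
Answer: 6487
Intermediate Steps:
U(M) = -1 (U(M) = 8/(-4 - 4) = 8/(-8) = 8*(-⅛) = -1)
b(X, G) = 3 (b(X, G) = 2 + 1 = 3)
B(K) = 7 + √(10 + K) (B(K) = 7 + √(K + 10) = 7 + √(10 + K))
s(a, n) = 3 + a (s(a, n) = 3 + (n*a)/n = 3 + (a*n)/n = 3 + a)
f(J) = 48 (f(J) = (7 + √(10 - 1)) - 1*(-38) = (7 + √9) + 38 = (7 + 3) + 38 = 10 + 38 = 48)
6535 - f(s(b(4, 0), 13)) = 6535 - 1*48 = 6535 - 48 = 6487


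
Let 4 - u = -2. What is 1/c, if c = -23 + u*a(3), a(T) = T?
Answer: -1/5 ≈ -0.20000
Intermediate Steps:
u = 6 (u = 4 - 1*(-2) = 4 + 2 = 6)
c = -5 (c = -23 + 6*3 = -23 + 18 = -5)
1/c = 1/(-5) = -1/5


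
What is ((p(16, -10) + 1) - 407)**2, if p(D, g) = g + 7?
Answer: 167281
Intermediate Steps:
p(D, g) = 7 + g
((p(16, -10) + 1) - 407)**2 = (((7 - 10) + 1) - 407)**2 = ((-3 + 1) - 407)**2 = (-2 - 407)**2 = (-409)**2 = 167281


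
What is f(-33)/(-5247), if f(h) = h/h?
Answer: -1/5247 ≈ -0.00019059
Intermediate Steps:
f(h) = 1
f(-33)/(-5247) = 1/(-5247) = 1*(-1/5247) = -1/5247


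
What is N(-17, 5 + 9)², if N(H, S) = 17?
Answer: 289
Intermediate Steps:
N(-17, 5 + 9)² = 17² = 289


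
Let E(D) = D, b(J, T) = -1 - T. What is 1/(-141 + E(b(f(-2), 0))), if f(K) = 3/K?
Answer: -1/142 ≈ -0.0070423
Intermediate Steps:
1/(-141 + E(b(f(-2), 0))) = 1/(-141 + (-1 - 1*0)) = 1/(-141 + (-1 + 0)) = 1/(-141 - 1) = 1/(-142) = -1/142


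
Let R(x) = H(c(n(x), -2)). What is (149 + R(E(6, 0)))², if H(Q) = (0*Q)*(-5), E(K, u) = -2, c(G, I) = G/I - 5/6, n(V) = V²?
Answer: 22201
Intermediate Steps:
c(G, I) = -⅚ + G/I (c(G, I) = G/I - 5*⅙ = G/I - ⅚ = -⅚ + G/I)
H(Q) = 0 (H(Q) = 0*(-5) = 0)
R(x) = 0
(149 + R(E(6, 0)))² = (149 + 0)² = 149² = 22201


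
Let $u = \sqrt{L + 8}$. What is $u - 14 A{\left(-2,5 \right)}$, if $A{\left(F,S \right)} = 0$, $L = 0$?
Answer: $2 \sqrt{2} \approx 2.8284$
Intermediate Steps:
$u = 2 \sqrt{2}$ ($u = \sqrt{0 + 8} = \sqrt{8} = 2 \sqrt{2} \approx 2.8284$)
$u - 14 A{\left(-2,5 \right)} = 2 \sqrt{2} - 0 = 2 \sqrt{2} + 0 = 2 \sqrt{2}$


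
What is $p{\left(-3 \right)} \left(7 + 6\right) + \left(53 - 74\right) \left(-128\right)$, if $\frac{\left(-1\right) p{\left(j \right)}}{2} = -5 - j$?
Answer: $2740$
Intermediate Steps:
$p{\left(j \right)} = 10 + 2 j$ ($p{\left(j \right)} = - 2 \left(-5 - j\right) = 10 + 2 j$)
$p{\left(-3 \right)} \left(7 + 6\right) + \left(53 - 74\right) \left(-128\right) = \left(10 + 2 \left(-3\right)\right) \left(7 + 6\right) + \left(53 - 74\right) \left(-128\right) = \left(10 - 6\right) 13 - -2688 = 4 \cdot 13 + 2688 = 52 + 2688 = 2740$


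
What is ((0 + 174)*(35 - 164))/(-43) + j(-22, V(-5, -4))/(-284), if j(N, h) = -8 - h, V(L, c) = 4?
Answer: 37065/71 ≈ 522.04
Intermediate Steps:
((0 + 174)*(35 - 164))/(-43) + j(-22, V(-5, -4))/(-284) = ((0 + 174)*(35 - 164))/(-43) + (-8 - 1*4)/(-284) = (174*(-129))*(-1/43) + (-8 - 4)*(-1/284) = -22446*(-1/43) - 12*(-1/284) = 522 + 3/71 = 37065/71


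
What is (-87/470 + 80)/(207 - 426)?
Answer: -37513/102930 ≈ -0.36445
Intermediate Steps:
(-87/470 + 80)/(207 - 426) = (-87*1/470 + 80)/(-219) = (-87/470 + 80)*(-1/219) = (37513/470)*(-1/219) = -37513/102930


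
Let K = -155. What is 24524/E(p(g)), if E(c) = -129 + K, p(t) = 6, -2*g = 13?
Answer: -6131/71 ≈ -86.352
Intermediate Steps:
g = -13/2 (g = -½*13 = -13/2 ≈ -6.5000)
E(c) = -284 (E(c) = -129 - 155 = -284)
24524/E(p(g)) = 24524/(-284) = 24524*(-1/284) = -6131/71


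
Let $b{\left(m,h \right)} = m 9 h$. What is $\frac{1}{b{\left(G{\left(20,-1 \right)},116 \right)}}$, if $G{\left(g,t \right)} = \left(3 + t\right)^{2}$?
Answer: $\frac{1}{4176} \approx 0.00023946$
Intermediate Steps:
$b{\left(m,h \right)} = 9 h m$ ($b{\left(m,h \right)} = 9 m h = 9 h m$)
$\frac{1}{b{\left(G{\left(20,-1 \right)},116 \right)}} = \frac{1}{9 \cdot 116 \left(3 - 1\right)^{2}} = \frac{1}{9 \cdot 116 \cdot 2^{2}} = \frac{1}{9 \cdot 116 \cdot 4} = \frac{1}{4176}$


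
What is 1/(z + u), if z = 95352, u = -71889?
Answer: 1/23463 ≈ 4.2620e-5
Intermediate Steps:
1/(z + u) = 1/(95352 - 71889) = 1/23463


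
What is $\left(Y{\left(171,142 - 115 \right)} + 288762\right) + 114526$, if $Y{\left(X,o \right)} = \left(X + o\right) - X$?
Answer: $403315$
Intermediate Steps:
$Y{\left(X,o \right)} = o$
$\left(Y{\left(171,142 - 115 \right)} + 288762\right) + 114526 = \left(\left(142 - 115\right) + 288762\right) + 114526 = \left(27 + 288762\right) + 114526 = 288789 + 114526 = 403315$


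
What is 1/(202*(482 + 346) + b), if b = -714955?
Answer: -1/547699 ≈ -1.8258e-6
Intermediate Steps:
1/(202*(482 + 346) + b) = 1/(202*(482 + 346) - 714955) = 1/(202*828 - 714955) = 1/(167256 - 714955) = 1/(-547699) = -1/547699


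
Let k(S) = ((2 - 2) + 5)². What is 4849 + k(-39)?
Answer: 4874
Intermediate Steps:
k(S) = 25 (k(S) = (0 + 5)² = 5² = 25)
4849 + k(-39) = 4849 + 25 = 4874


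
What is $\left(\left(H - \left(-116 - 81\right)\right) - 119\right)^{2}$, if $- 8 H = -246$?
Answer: $\frac{189225}{16} \approx 11827.0$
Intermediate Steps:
$H = \frac{123}{4}$ ($H = \left(- \frac{1}{8}\right) \left(-246\right) = \frac{123}{4} \approx 30.75$)
$\left(\left(H - \left(-116 - 81\right)\right) - 119\right)^{2} = \left(\left(\frac{123}{4} - \left(-116 - 81\right)\right) - 119\right)^{2} = \left(\left(\frac{123}{4} - -197\right) - 119\right)^{2} = \left(\left(\frac{123}{4} + 197\right) - 119\right)^{2} = \left(\frac{911}{4} - 119\right)^{2} = \left(\frac{435}{4}\right)^{2} = \frac{189225}{16}$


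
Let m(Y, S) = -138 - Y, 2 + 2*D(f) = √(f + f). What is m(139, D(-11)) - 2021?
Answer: -2298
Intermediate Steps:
D(f) = -1 + √2*√f/2 (D(f) = -1 + √(f + f)/2 = -1 + √(2*f)/2 = -1 + (√2*√f)/2 = -1 + √2*√f/2)
m(139, D(-11)) - 2021 = (-138 - 1*139) - 2021 = (-138 - 139) - 2021 = -277 - 2021 = -2298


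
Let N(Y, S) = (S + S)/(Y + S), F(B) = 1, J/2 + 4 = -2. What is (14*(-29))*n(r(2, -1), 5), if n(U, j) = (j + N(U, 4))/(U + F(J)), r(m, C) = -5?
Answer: -609/2 ≈ -304.50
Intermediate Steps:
J = -12 (J = -8 + 2*(-2) = -8 - 4 = -12)
N(Y, S) = 2*S/(S + Y) (N(Y, S) = (2*S)/(S + Y) = 2*S/(S + Y))
n(U, j) = (j + 8/(4 + U))/(1 + U) (n(U, j) = (j + 2*4/(4 + U))/(U + 1) = (j + 8/(4 + U))/(1 + U))
(14*(-29))*n(r(2, -1), 5) = (14*(-29))*((8 + 5*(4 - 5))/((1 - 5)*(4 - 5))) = -406*(8 + 5*(-1))/((-4)*(-1)) = -(-203)*(-1)*(8 - 5)/2 = -(-203)*(-1)*3/2 = -406*¾ = -609/2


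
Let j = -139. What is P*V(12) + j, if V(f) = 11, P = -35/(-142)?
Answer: -19353/142 ≈ -136.29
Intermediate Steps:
P = 35/142 (P = -35*(-1/142) = 35/142 ≈ 0.24648)
P*V(12) + j = (35/142)*11 - 139 = 385/142 - 139 = -19353/142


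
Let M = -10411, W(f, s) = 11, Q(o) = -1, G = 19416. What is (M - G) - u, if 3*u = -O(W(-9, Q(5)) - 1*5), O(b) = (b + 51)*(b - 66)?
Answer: -30967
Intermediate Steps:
O(b) = (-66 + b)*(51 + b) (O(b) = (51 + b)*(-66 + b) = (-66 + b)*(51 + b))
u = 1140 (u = (-(-3366 + (11 - 1*5)**2 - 15*(11 - 1*5)))/3 = (-(-3366 + (11 - 5)**2 - 15*(11 - 5)))/3 = (-(-3366 + 6**2 - 15*6))/3 = (-(-3366 + 36 - 90))/3 = (-1*(-3420))/3 = (1/3)*3420 = 1140)
(M - G) - u = (-10411 - 1*19416) - 1*1140 = (-10411 - 19416) - 1140 = -29827 - 1140 = -30967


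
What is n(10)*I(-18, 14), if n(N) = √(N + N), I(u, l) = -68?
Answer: -136*√5 ≈ -304.11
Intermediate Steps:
n(N) = √2*√N (n(N) = √(2*N) = √2*√N)
n(10)*I(-18, 14) = (√2*√10)*(-68) = (2*√5)*(-68) = -136*√5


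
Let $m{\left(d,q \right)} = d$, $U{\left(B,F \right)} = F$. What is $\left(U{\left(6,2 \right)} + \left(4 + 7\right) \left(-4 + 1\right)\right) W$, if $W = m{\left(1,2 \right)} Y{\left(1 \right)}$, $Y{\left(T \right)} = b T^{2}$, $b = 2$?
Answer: $-62$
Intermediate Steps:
$Y{\left(T \right)} = 2 T^{2}$
$W = 2$ ($W = 1 \cdot 2 \cdot 1^{2} = 1 \cdot 2 \cdot 1 = 1 \cdot 2 = 2$)
$\left(U{\left(6,2 \right)} + \left(4 + 7\right) \left(-4 + 1\right)\right) W = \left(2 + \left(4 + 7\right) \left(-4 + 1\right)\right) 2 = \left(2 + 11 \left(-3\right)\right) 2 = \left(2 - 33\right) 2 = \left(-31\right) 2 = -62$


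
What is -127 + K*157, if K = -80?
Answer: -12687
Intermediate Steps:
-127 + K*157 = -127 - 80*157 = -127 - 12560 = -12687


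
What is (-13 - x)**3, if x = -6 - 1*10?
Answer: 27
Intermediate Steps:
x = -16 (x = -6 - 10 = -16)
(-13 - x)**3 = (-13 - 1*(-16))**3 = (-13 + 16)**3 = 3**3 = 27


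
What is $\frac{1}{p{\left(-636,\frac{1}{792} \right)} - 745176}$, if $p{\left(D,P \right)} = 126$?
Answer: $- \frac{1}{745050} \approx -1.3422 \cdot 10^{-6}$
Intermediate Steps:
$\frac{1}{p{\left(-636,\frac{1}{792} \right)} - 745176} = \frac{1}{126 - 745176} = \frac{1}{-745050} = - \frac{1}{745050}$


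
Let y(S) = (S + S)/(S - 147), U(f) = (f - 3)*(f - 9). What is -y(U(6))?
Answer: -3/26 ≈ -0.11538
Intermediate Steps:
U(f) = (-9 + f)*(-3 + f) (U(f) = (-3 + f)*(-9 + f) = (-9 + f)*(-3 + f))
y(S) = 2*S/(-147 + S) (y(S) = (2*S)/(-147 + S) = 2*S/(-147 + S))
-y(U(6)) = -2*(27 + 6**2 - 12*6)/(-147 + (27 + 6**2 - 12*6)) = -2*(27 + 36 - 72)/(-147 + (27 + 36 - 72)) = -2*(-9)/(-147 - 9) = -2*(-9)/(-156) = -2*(-9)*(-1)/156 = -1*3/26 = -3/26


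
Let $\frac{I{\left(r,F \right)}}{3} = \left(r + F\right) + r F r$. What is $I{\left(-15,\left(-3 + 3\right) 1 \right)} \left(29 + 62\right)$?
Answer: $-4095$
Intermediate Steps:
$I{\left(r,F \right)} = 3 F + 3 r + 3 F r^{2}$ ($I{\left(r,F \right)} = 3 \left(\left(r + F\right) + r F r\right) = 3 \left(\left(F + r\right) + F r r\right) = 3 \left(\left(F + r\right) + F r^{2}\right) = 3 \left(F + r + F r^{2}\right) = 3 F + 3 r + 3 F r^{2}$)
$I{\left(-15,\left(-3 + 3\right) 1 \right)} \left(29 + 62\right) = \left(3 \left(-3 + 3\right) 1 + 3 \left(-15\right) + 3 \left(-3 + 3\right) 1 \left(-15\right)^{2}\right) \left(29 + 62\right) = \left(3 \cdot 0 \cdot 1 - 45 + 3 \cdot 0 \cdot 1 \cdot 225\right) 91 = \left(3 \cdot 0 - 45 + 3 \cdot 0 \cdot 225\right) 91 = \left(0 - 45 + 0\right) 91 = \left(-45\right) 91 = -4095$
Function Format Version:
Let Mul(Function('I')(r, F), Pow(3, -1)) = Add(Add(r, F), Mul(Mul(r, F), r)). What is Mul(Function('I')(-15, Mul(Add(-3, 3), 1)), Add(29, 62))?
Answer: -4095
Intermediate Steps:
Function('I')(r, F) = Add(Mul(3, F), Mul(3, r), Mul(3, F, Pow(r, 2))) (Function('I')(r, F) = Mul(3, Add(Add(r, F), Mul(Mul(r, F), r))) = Mul(3, Add(Add(F, r), Mul(Mul(F, r), r))) = Mul(3, Add(Add(F, r), Mul(F, Pow(r, 2)))) = Mul(3, Add(F, r, Mul(F, Pow(r, 2)))) = Add(Mul(3, F), Mul(3, r), Mul(3, F, Pow(r, 2))))
Mul(Function('I')(-15, Mul(Add(-3, 3), 1)), Add(29, 62)) = Mul(Add(Mul(3, Mul(Add(-3, 3), 1)), Mul(3, -15), Mul(3, Mul(Add(-3, 3), 1), Pow(-15, 2))), Add(29, 62)) = Mul(Add(Mul(3, Mul(0, 1)), -45, Mul(3, Mul(0, 1), 225)), 91) = Mul(Add(Mul(3, 0), -45, Mul(3, 0, 225)), 91) = Mul(Add(0, -45, 0), 91) = Mul(-45, 91) = -4095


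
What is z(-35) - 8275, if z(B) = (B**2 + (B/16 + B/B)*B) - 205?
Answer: -115415/16 ≈ -7213.4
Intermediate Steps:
z(B) = -205 + B**2 + B*(1 + B/16) (z(B) = (B**2 + (B*(1/16) + 1)*B) - 205 = (B**2 + (B/16 + 1)*B) - 205 = (B**2 + (1 + B/16)*B) - 205 = (B**2 + B*(1 + B/16)) - 205 = -205 + B**2 + B*(1 + B/16))
z(-35) - 8275 = (-205 - 35 + (17/16)*(-35)**2) - 8275 = (-205 - 35 + (17/16)*1225) - 8275 = (-205 - 35 + 20825/16) - 8275 = 16985/16 - 8275 = -115415/16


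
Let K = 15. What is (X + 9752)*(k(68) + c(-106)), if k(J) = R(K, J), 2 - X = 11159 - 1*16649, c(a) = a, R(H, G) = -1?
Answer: -1631108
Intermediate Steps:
X = 5492 (X = 2 - (11159 - 1*16649) = 2 - (11159 - 16649) = 2 - 1*(-5490) = 2 + 5490 = 5492)
k(J) = -1
(X + 9752)*(k(68) + c(-106)) = (5492 + 9752)*(-1 - 106) = 15244*(-107) = -1631108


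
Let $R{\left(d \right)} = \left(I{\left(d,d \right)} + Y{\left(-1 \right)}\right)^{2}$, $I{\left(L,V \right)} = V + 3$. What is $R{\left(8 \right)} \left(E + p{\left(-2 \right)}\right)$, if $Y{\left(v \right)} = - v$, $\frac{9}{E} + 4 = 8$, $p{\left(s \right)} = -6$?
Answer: $-540$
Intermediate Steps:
$E = \frac{9}{4}$ ($E = \frac{9}{-4 + 8} = \frac{9}{4} \approx 2.25$)
$I{\left(L,V \right)} = 3 + V$
$R{\left(d \right)} = \left(4 + d\right)^{2}$ ($R{\left(d \right)} = \left(\left(3 + d\right) - -1\right)^{2} = \left(\left(3 + d\right) + 1\right)^{2} = \left(4 + d\right)^{2}$)
$R{\left(8 \right)} \left(E + p{\left(-2 \right)}\right) = \left(4 + 8\right)^{2} \left(\frac{9}{4} - 6\right) = 12^{2} \left(- \frac{15}{4}\right) = 144 \left(- \frac{15}{4}\right) = -540$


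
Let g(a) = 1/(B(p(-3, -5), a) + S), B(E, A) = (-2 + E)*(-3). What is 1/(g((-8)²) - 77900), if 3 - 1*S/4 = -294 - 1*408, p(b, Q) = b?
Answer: -2835/220846499 ≈ -1.2837e-5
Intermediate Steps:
B(E, A) = 6 - 3*E
S = 2820 (S = 12 - 4*(-294 - 1*408) = 12 - 4*(-294 - 408) = 12 - 4*(-702) = 12 + 2808 = 2820)
g(a) = 1/2835 (g(a) = 1/((6 - 3*(-3)) + 2820) = 1/((6 + 9) + 2820) = 1/(15 + 2820) = 1/2835)
1/(g((-8)²) - 77900) = 1/(1/2835 - 77900) = 1/(-220846499/2835) = -2835/220846499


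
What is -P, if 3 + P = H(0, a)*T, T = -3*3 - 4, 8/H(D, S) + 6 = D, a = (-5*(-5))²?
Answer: -43/3 ≈ -14.333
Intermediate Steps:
a = 625 (a = 25² = 625)
H(D, S) = 8/(-6 + D)
T = -13 (T = -9 - 4 = -13)
P = 43/3 (P = -3 + (8/(-6 + 0))*(-13) = -3 + (8/(-6))*(-13) = -3 + (8*(-⅙))*(-13) = -3 - 4/3*(-13) = -3 + 52/3 = 43/3 ≈ 14.333)
-P = -1*43/3 = -43/3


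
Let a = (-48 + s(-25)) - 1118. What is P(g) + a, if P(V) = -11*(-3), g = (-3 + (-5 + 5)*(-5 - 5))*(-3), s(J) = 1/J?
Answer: -28326/25 ≈ -1133.0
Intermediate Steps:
s(J) = 1/J
g = 9 (g = (-3 + 0*(-10))*(-3) = (-3 + 0)*(-3) = -3*(-3) = 9)
a = -29151/25 (a = (-48 + 1/(-25)) - 1118 = (-48 - 1/25) - 1118 = -1201/25 - 1118 = -29151/25 ≈ -1166.0)
P(V) = 33
P(g) + a = 33 - 29151/25 = -28326/25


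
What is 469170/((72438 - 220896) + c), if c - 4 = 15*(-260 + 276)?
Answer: -234585/74107 ≈ -3.1655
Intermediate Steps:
c = 244 (c = 4 + 15*(-260 + 276) = 4 + 15*16 = 4 + 240 = 244)
469170/((72438 - 220896) + c) = 469170/((72438 - 220896) + 244) = 469170/(-148458 + 244) = 469170/(-148214) = 469170*(-1/148214) = -234585/74107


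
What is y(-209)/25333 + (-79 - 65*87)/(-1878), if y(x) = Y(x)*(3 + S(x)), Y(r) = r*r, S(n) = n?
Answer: -761523713/2162517 ≈ -352.15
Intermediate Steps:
Y(r) = r**2
y(x) = x**2*(3 + x)
y(-209)/25333 + (-79 - 65*87)/(-1878) = ((-209)**2*(3 - 209))/25333 + (-79 - 65*87)/(-1878) = (43681*(-206))*(1/25333) + (-79 - 5655)*(-1/1878) = -8998286*1/25333 - 5734*(-1/1878) = -818026/2303 + 2867/939 = -761523713/2162517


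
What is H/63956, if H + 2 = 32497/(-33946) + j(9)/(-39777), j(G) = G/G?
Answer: -3993207199/86357870806152 ≈ -4.6240e-5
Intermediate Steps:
j(G) = 1
H = -3993207199/1350270042 (H = -2 + (32497/(-33946) + 1/(-39777)) = -2 + (32497*(-1/33946) + 1*(-1/39777)) = -2 + (-32497/33946 - 1/39777) = -2 - 1292667115/1350270042 = -3993207199/1350270042 ≈ -2.9573)
H/63956 = -3993207199/1350270042/63956 = -3993207199/1350270042*1/63956 = -3993207199/86357870806152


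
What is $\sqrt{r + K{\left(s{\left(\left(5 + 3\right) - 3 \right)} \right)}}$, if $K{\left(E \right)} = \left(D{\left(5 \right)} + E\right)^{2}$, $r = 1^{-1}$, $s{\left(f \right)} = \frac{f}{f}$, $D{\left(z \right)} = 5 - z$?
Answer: $\sqrt{2} \approx 1.4142$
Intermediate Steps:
$s{\left(f \right)} = 1$
$r = 1$
$K{\left(E \right)} = E^{2}$ ($K{\left(E \right)} = \left(\left(5 - 5\right) + E\right)^{2} = \left(0 + E\right)^{2} = E^{2}$)
$\sqrt{r + K{\left(s{\left(\left(5 + 3\right) - 3 \right)} \right)}} = \sqrt{1 + 1^{2}} = \sqrt{1 + 1} = \sqrt{2}$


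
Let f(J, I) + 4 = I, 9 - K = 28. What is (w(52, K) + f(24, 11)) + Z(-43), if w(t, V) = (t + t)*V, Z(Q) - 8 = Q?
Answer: -2004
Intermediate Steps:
K = -19 (K = 9 - 1*28 = 9 - 28 = -19)
f(J, I) = -4 + I
Z(Q) = 8 + Q
w(t, V) = 2*V*t (w(t, V) = (2*t)*V = 2*V*t)
(w(52, K) + f(24, 11)) + Z(-43) = (2*(-19)*52 + (-4 + 11)) + (8 - 43) = (-1976 + 7) - 35 = -1969 - 35 = -2004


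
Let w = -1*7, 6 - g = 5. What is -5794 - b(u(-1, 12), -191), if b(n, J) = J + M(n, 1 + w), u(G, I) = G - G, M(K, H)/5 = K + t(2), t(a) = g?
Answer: -5608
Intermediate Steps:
g = 1 (g = 6 - 1*5 = 6 - 5 = 1)
w = -7
t(a) = 1
M(K, H) = 5 + 5*K (M(K, H) = 5*(K + 1) = 5*(1 + K) = 5 + 5*K)
u(G, I) = 0
b(n, J) = 5 + J + 5*n (b(n, J) = J + (5 + 5*n) = 5 + J + 5*n)
-5794 - b(u(-1, 12), -191) = -5794 - (5 - 191 + 5*0) = -5794 - (5 - 191 + 0) = -5794 - 1*(-186) = -5794 + 186 = -5608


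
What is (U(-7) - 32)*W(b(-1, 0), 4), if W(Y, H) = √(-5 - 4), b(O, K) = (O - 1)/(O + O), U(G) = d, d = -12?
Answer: -132*I ≈ -132.0*I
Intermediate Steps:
U(G) = -12
b(O, K) = (-1 + O)/(2*O) (b(O, K) = (-1 + O)/((2*O)) = (-1 + O)*(1/(2*O)) = (-1 + O)/(2*O))
W(Y, H) = 3*I (W(Y, H) = √(-9) = 3*I)
(U(-7) - 32)*W(b(-1, 0), 4) = (-12 - 32)*(3*I) = -132*I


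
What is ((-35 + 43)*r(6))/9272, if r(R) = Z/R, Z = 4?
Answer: 2/3477 ≈ 0.00057521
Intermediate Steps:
r(R) = 4/R
((-35 + 43)*r(6))/9272 = ((-35 + 43)*(4/6))/9272 = (8*(4*(⅙)))*(1/9272) = (8*(⅔))*(1/9272) = (16/3)*(1/9272) = 2/3477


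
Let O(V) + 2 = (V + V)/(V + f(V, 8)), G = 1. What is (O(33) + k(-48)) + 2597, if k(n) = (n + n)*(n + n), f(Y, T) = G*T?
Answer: 484317/41 ≈ 11813.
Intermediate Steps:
f(Y, T) = T (f(Y, T) = 1*T = T)
O(V) = -2 + 2*V/(8 + V) (O(V) = -2 + (V + V)/(V + 8) = -2 + (2*V)/(8 + V) = -2 + 2*V/(8 + V))
k(n) = 4*n² (k(n) = (2*n)*(2*n) = 4*n²)
(O(33) + k(-48)) + 2597 = (-16/(8 + 33) + 4*(-48)²) + 2597 = (-16/41 + 4*2304) + 2597 = (-16*1/41 + 9216) + 2597 = (-16/41 + 9216) + 2597 = 377840/41 + 2597 = 484317/41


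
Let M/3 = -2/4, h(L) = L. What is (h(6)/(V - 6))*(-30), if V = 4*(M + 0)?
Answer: 15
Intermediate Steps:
M = -3/2 (M = 3*(-2/4) = 3*(-2*¼) = 3*(-½) = -3/2 ≈ -1.5000)
V = -6 (V = 4*(-3/2 + 0) = 4*(-3/2) = -6)
(h(6)/(V - 6))*(-30) = (6/(-6 - 6))*(-30) = (6/(-12))*(-30) = (6*(-1/12))*(-30) = -½*(-30) = 15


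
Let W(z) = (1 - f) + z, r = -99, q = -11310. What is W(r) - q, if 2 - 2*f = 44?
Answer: 11233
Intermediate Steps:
f = -21 (f = 1 - ½*44 = 1 - 22 = -21)
W(z) = 22 + z (W(z) = (1 - 1*(-21)) + z = (1 + 21) + z = 22 + z)
W(r) - q = (22 - 99) - 1*(-11310) = -77 + 11310 = 11233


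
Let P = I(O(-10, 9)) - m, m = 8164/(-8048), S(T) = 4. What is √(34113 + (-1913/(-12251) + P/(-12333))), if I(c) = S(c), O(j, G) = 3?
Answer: 7*√1787145087721737560326573/50666044166 ≈ 184.70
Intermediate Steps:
I(c) = 4
m = -2041/2012 (m = 8164*(-1/8048) = -2041/2012 ≈ -1.0144)
P = 10089/2012 (P = 4 - 1*(-2041/2012) = 4 + 2041/2012 = 10089/2012 ≈ 5.0144)
√(34113 + (-1913/(-12251) + P/(-12333))) = √(34113 + (-1913/(-12251) + (10089/2012)/(-12333))) = √(34113 + (-1913*(-1/12251) + (10089/2012)*(-1/12333))) = √(34113 + (1913/12251 - 3363/8271332)) = √(34113 + 15781858003/101332088332) = √(3456757311127519/101332088332) = 7*√1787145087721737560326573/50666044166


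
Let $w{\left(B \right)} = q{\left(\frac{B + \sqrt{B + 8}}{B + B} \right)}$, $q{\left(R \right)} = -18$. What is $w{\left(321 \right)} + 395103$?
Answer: $395085$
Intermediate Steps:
$w{\left(B \right)} = -18$
$w{\left(321 \right)} + 395103 = -18 + 395103 = 395085$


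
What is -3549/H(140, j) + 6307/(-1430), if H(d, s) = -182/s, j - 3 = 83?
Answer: 2391803/1430 ≈ 1672.6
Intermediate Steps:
j = 86 (j = 3 + 83 = 86)
-3549/H(140, j) + 6307/(-1430) = -3549/((-182/86)) + 6307/(-1430) = -3549/((-182*1/86)) + 6307*(-1/1430) = -3549/(-91/43) - 6307/1430 = -3549*(-43/91) - 6307/1430 = 1677 - 6307/1430 = 2391803/1430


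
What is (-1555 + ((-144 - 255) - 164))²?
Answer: 4485924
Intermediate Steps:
(-1555 + ((-144 - 255) - 164))² = (-1555 + (-399 - 164))² = (-1555 - 563)² = (-2118)² = 4485924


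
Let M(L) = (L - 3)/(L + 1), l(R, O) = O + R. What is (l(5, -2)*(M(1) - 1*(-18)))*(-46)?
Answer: -2346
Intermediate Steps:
M(L) = (-3 + L)/(1 + L)
(l(5, -2)*(M(1) - 1*(-18)))*(-46) = ((-2 + 5)*((-3 + 1)/(1 + 1) - 1*(-18)))*(-46) = (3*(-2/2 + 18))*(-46) = (3*((½)*(-2) + 18))*(-46) = (3*(-1 + 18))*(-46) = (3*17)*(-46) = 51*(-46) = -2346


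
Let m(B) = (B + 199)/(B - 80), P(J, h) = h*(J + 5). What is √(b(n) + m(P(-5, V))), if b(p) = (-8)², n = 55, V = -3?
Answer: √24605/20 ≈ 7.8430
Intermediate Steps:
P(J, h) = h*(5 + J)
b(p) = 64
m(B) = (199 + B)/(-80 + B)
√(b(n) + m(P(-5, V))) = √(64 + (199 - 3*(5 - 5))/(-80 - 3*(5 - 5))) = √(64 + (199 - 3*0)/(-80 - 3*0)) = √(64 + (199 + 0)/(-80 + 0)) = √(64 + 199/(-80)) = √(64 - 1/80*199) = √(64 - 199/80) = √(4921/80) = √24605/20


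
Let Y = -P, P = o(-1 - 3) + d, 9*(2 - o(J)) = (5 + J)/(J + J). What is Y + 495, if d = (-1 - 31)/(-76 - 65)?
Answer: 1667497/3384 ≈ 492.76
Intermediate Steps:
d = 32/141 (d = -32/(-141) = -32*(-1/141) = 32/141 ≈ 0.22695)
o(J) = 2 - (5 + J)/(18*J) (o(J) = 2 - (5 + J)/(9*(J + J)) = 2 - (5 + J)/(9*(2*J)) = 2 - (5 + J)*1/(2*J)/9 = 2 - (5 + J)/(18*J))
P = 7583/3384 (P = 5*(-1 + 7*(-1 - 3))/(18*(-1 - 3)) + 32/141 = (5/18)*(-1 + 7*(-4))/(-4) + 32/141 = (5/18)*(-1/4)*(-1 - 28) + 32/141 = (5/18)*(-1/4)*(-29) + 32/141 = 145/72 + 32/141 = 7583/3384 ≈ 2.2408)
Y = -7583/3384 (Y = -1*7583/3384 = -7583/3384 ≈ -2.2408)
Y + 495 = -7583/3384 + 495 = 1667497/3384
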